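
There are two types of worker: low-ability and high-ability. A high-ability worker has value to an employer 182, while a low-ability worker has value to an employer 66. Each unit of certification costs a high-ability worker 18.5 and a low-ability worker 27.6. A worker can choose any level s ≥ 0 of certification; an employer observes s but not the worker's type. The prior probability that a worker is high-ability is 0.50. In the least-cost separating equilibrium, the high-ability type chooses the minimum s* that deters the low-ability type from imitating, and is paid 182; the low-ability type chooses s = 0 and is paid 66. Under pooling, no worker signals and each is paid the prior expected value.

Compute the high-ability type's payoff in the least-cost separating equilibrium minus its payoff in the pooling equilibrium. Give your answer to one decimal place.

Least-cost separating signal: s* solves 66 = 182 − 27.6·s*, so s* = (182 − 66)/27.6 ≈ 4.2029.
High-ability type's separating payoff: 182 − 18.5 × s* = 182 − 18.5 × (182 − 66)/27.6 = 182 − 2146/27.6 ≈ 104.246.
Pooling payoff: 0.50 × 182 + 0.50 × 66 = 124.
Difference: 104.246 − 124 = -19.754, i.e. -19.8 to one decimal place.
The high-ability type would prefer the pooling outcome.

-19.8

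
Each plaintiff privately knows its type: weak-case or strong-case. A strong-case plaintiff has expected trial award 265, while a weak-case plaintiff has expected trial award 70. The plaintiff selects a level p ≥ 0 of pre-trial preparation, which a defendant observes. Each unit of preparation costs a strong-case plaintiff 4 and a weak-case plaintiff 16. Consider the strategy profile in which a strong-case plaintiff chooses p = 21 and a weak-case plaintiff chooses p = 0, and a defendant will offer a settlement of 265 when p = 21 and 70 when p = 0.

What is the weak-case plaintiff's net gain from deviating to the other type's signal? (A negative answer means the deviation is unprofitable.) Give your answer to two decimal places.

-141.00

Playing p = 0 the weak-case plaintiff receives 70.
Deviating to p = 21 brings payment 265 at cost 16 × 21 = 336, netting -71.
Gain from deviating: -71 − 70 = -141.00.
The gain is negative, so the weak-case type's incentive-compatibility constraint is satisfied.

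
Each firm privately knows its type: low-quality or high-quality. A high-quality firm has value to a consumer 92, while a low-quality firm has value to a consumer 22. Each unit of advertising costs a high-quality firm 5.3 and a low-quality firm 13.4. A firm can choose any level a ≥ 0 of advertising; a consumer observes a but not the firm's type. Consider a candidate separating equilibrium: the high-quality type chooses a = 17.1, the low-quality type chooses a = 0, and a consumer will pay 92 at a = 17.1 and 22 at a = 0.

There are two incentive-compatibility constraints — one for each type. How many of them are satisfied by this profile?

High-quality type: signal → 92 − 5.3 × 17.1 = 1.37; deviate to 0 → 22. IC fails (1.37 < 22).
Low-quality type: stay at 0 → 22; mimic → 92 − 13.4 × 17.1 = -137.14. IC holds (22 ≥ -137.14).
1 of 2 constraints hold, so this profile is not an equilibrium.

1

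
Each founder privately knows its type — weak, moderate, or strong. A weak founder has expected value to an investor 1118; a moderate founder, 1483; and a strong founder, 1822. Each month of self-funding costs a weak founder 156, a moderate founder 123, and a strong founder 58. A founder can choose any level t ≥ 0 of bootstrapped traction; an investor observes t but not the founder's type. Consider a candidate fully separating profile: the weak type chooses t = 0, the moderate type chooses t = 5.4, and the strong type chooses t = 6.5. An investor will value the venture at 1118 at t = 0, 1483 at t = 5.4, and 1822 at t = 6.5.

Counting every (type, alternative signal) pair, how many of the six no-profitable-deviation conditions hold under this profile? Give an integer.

4

Moderate (own payoff 1483 − 123×5.4 = 818.8): to t=0 gives 1118 → profitable ✗; to t=6.5 gives 1822 − 123×6.5 = 1022.5 → profitable ✗.
Weak (own payoff 1118): to t=5.4 gives 1483 − 156×5.4 = 640.6 → no gain ✓; to t=6.5 gives 1822 − 156×6.5 = 808 → no gain ✓.
Strong (own payoff 1822 − 58×6.5 = 1445): to t=0 gives 1118 → no gain ✓; to t=5.4 gives 1483 − 58×5.4 = 1169.8 → no gain ✓.
4 of the 6 constraints hold; not an equilibrium.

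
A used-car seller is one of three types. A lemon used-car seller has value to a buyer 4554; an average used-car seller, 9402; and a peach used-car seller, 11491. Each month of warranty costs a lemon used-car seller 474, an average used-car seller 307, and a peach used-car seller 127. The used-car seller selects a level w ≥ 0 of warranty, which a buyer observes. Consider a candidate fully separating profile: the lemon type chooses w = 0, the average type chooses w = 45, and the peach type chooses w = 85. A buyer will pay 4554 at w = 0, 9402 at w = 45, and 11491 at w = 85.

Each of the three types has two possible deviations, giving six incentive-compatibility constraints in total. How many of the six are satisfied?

Lemon (own payoff 4554): to w=45 gives 9402 − 474×45 = -11928 → no gain ✓; to w=85 gives 11491 − 474×85 = -28799 → no gain ✓.
Average (own payoff 9402 − 307×45 = -4413): to w=0 gives 4554 → profitable ✗; to w=85 gives 11491 − 307×85 = -14604 → no gain ✓.
Peach (own payoff 11491 − 127×85 = 696): to w=0 gives 4554 → profitable ✗; to w=45 gives 9402 − 127×45 = 3687 → profitable ✗.
3 of the 6 constraints hold; not an equilibrium.

3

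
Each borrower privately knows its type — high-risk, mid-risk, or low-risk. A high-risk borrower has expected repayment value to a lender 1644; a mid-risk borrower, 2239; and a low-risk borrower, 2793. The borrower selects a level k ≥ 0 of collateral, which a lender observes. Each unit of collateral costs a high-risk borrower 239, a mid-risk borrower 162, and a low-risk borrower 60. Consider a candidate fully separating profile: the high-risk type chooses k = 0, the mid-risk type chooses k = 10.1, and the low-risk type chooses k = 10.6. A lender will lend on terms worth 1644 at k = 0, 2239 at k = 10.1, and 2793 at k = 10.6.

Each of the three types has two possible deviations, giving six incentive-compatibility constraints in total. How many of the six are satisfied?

High-risk (own payoff 1644): to k=10.1 gives 2239 − 239×10.1 = -174.9 → no gain ✓; to k=10.6 gives 2793 − 239×10.6 = 259.6 → no gain ✓.
Low-risk (own payoff 2793 − 60×10.6 = 2157): to k=0 gives 1644 → no gain ✓; to k=10.1 gives 2239 − 60×10.1 = 1633 → no gain ✓.
Mid-risk (own payoff 2239 − 162×10.1 = 602.8): to k=0 gives 1644 → profitable ✗; to k=10.6 gives 2793 − 162×10.6 = 1075.8 → profitable ✗.
4 of the 6 constraints hold; not an equilibrium.

4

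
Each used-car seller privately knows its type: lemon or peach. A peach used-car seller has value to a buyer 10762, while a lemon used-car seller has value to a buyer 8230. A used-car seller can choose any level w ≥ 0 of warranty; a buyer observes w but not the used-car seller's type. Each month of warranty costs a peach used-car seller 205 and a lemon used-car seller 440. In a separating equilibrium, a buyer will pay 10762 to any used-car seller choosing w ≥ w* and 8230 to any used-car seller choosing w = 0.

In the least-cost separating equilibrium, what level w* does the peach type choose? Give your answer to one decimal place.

5.8

A lemon used-car seller choosing w = 0 receives 8230.
Imitating at w* instead would pay 10762 at cost 440·w*, netting 10762 − 440·w*.
Indifference: 8230 = 10762 − 440·w*, so w* = (10762 − 8230) / 440 ≈ 5.8.
At w* the lemon type's incentive constraint just binds; the peach type strictly prefers w* since its per-unit cost is lower.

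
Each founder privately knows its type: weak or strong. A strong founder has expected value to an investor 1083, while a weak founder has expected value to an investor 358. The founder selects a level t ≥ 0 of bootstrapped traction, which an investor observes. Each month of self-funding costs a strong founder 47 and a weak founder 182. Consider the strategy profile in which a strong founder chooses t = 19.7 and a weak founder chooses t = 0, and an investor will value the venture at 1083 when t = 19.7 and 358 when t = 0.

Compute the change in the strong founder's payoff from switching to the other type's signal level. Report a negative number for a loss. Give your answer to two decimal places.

Playing t = 19.7 the strong founder receives 1083 − 47 × 19.7 = 157.1.
Deviating to t = 0 yields 358 instead.
Gain from deviating: 358 − 157.1 = 200.90.
The gain is positive, so the strong type's incentive-compatibility constraint is violated — this profile is not a separating equilibrium.

200.90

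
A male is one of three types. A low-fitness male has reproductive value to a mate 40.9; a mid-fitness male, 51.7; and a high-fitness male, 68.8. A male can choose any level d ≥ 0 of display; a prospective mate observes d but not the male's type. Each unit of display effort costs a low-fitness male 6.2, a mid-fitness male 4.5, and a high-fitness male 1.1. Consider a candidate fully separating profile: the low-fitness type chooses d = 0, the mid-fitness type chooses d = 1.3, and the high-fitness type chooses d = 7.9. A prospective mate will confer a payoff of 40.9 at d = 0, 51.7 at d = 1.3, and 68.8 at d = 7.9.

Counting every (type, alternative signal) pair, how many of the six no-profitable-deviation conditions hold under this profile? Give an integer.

5

High-fitness (own payoff 68.8 − 1.1×7.9 = 60.11): to d=0 gives 40.9 → no gain ✓; to d=1.3 gives 51.7 − 1.1×1.3 = 50.27 → no gain ✓.
Low-fitness (own payoff 40.9): to d=1.3 gives 51.7 − 6.2×1.3 = 43.64 → profitable ✗; to d=7.9 gives 68.8 − 6.2×7.9 = 19.82 → no gain ✓.
Mid-fitness (own payoff 51.7 − 4.5×1.3 = 45.85): to d=0 gives 40.9 → no gain ✓; to d=7.9 gives 68.8 − 4.5×7.9 = 33.25 → no gain ✓.
5 of the 6 constraints hold; not an equilibrium.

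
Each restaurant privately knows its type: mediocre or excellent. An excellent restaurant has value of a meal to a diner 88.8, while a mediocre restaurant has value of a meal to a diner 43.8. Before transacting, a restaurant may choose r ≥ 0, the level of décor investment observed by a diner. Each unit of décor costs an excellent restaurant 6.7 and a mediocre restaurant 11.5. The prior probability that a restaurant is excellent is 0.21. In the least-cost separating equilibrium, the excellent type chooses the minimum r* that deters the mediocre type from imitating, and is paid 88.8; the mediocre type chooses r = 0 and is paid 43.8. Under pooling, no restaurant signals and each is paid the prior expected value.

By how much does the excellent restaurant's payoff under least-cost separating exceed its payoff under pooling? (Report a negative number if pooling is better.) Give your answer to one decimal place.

9.3

Least-cost separating signal: r* solves 43.8 = 88.8 − 11.5·r*, so r* = (88.8 − 43.8)/11.5 ≈ 3.9130.
Excellent type's separating payoff: 88.8 − 6.7 × r* = 88.8 − 6.7 × (88.8 − 43.8)/11.5 = 88.8 − 301.5/11.5 ≈ 62.583.
Pooling payoff: 0.21 × 88.8 + 0.79 × 43.8 = 53.25.
Difference: 62.583 − 53.25 = 9.333, i.e. 9.3 to one decimal place.
The excellent type prefers to separate.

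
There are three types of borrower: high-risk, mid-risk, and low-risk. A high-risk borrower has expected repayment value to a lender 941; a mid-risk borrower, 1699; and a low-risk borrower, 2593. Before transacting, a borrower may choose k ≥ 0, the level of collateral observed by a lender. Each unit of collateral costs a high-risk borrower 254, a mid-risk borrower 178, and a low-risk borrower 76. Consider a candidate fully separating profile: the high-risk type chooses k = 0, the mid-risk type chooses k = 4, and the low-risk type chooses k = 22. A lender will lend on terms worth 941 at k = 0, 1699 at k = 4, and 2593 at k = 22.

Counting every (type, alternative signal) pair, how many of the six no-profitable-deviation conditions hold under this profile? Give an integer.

Low-risk (own payoff 2593 − 76×22 = 921): to k=0 gives 941 → profitable ✗; to k=4 gives 1699 − 76×4 = 1395 → profitable ✗.
High-risk (own payoff 941): to k=4 gives 1699 − 254×4 = 683 → no gain ✓; to k=22 gives 2593 − 254×22 = -2995 → no gain ✓.
Mid-risk (own payoff 1699 − 178×4 = 987): to k=0 gives 941 → no gain ✓; to k=22 gives 2593 − 178×22 = -1323 → no gain ✓.
4 of the 6 constraints hold; not an equilibrium.

4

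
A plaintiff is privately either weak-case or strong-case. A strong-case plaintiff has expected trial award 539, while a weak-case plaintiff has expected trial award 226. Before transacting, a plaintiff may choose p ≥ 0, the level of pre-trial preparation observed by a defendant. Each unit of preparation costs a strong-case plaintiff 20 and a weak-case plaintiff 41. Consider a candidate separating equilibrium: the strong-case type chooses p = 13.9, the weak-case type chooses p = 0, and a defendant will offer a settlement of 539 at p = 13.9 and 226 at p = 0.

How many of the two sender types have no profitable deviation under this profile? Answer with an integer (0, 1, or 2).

2

Weak-case type: stay at 0 → 226; mimic → 539 − 41 × 13.9 = -30.9. IC holds (226 ≥ -30.9).
Strong-case type: signal → 539 − 20 × 13.9 = 261; deviate to 0 → 226. IC holds (261 ≥ 226).
2 of 2 constraints hold, so this is a separating equilibrium.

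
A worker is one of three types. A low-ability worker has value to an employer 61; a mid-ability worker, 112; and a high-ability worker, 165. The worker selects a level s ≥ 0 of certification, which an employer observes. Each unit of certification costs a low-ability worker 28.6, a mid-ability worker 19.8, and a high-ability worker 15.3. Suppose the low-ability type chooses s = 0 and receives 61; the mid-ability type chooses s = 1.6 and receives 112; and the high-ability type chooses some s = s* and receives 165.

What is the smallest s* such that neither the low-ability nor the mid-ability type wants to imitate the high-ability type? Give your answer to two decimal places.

4.28

Low-ability type (on-path payoff 61) won't mimic when 61 ≥ 165 − 28.6·s*, i.e. s* ≥ 3.64.
Mid-ability type (on-path payoff 112 − 19.8×1.6 = 80.32) won't mimic when 80.32 ≥ 165 − 19.8·s*, i.e. s* ≥ 4.28.
Both must hold, so s* = max(3.64, 4.28) = 4.28. The mid-ability type's constraint binds.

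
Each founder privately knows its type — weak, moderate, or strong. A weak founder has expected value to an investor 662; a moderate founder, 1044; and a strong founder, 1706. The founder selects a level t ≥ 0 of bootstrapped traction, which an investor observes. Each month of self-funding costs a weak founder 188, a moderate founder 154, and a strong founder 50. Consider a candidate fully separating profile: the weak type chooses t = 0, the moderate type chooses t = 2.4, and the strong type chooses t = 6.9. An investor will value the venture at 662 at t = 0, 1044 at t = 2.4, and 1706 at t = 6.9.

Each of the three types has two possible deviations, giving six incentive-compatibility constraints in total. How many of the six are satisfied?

Moderate (own payoff 1044 − 154×2.4 = 674.4): to t=0 gives 662 → no gain ✓; to t=6.9 gives 1706 − 154×6.9 = 643.4 → no gain ✓.
Weak (own payoff 662): to t=2.4 gives 1044 − 188×2.4 = 592.8 → no gain ✓; to t=6.9 gives 1706 − 188×6.9 = 408.8 → no gain ✓.
Strong (own payoff 1706 − 50×6.9 = 1361): to t=0 gives 662 → no gain ✓; to t=2.4 gives 1044 − 50×2.4 = 924 → no gain ✓.
6 of the 6 constraints hold; this profile is a separating equilibrium.

6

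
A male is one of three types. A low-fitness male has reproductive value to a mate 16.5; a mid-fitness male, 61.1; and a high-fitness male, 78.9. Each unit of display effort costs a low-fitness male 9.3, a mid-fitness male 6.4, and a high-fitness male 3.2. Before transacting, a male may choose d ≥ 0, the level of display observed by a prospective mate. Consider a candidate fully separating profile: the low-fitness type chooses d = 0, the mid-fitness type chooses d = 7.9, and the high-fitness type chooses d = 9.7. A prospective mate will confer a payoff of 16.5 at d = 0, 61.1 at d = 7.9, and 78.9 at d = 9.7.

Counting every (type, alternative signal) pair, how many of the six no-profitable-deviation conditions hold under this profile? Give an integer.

High-fitness (own payoff 78.9 − 3.2×9.7 = 47.86): to d=0 gives 16.5 → no gain ✓; to d=7.9 gives 61.1 − 3.2×7.9 = 35.82 → no gain ✓.
Low-fitness (own payoff 16.5): to d=7.9 gives 61.1 − 9.3×7.9 = -12.37 → no gain ✓; to d=9.7 gives 78.9 − 9.3×9.7 = -11.31 → no gain ✓.
Mid-fitness (own payoff 61.1 − 6.4×7.9 = 10.54): to d=0 gives 16.5 → profitable ✗; to d=9.7 gives 78.9 − 6.4×9.7 = 16.82 → profitable ✗.
4 of the 6 constraints hold; not an equilibrium.

4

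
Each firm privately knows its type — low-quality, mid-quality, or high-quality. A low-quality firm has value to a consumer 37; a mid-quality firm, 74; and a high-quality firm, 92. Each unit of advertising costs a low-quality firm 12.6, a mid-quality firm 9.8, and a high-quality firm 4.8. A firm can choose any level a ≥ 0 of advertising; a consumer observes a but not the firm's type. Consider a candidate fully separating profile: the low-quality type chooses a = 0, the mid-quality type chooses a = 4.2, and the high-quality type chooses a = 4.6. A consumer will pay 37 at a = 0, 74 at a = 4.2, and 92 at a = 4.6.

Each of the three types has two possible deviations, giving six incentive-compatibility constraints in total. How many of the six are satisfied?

Mid-quality (own payoff 74 − 9.8×4.2 = 32.84): to a=0 gives 37 → profitable ✗; to a=4.6 gives 92 − 9.8×4.6 = 46.92 → profitable ✗.
Low-quality (own payoff 37): to a=4.2 gives 74 − 12.6×4.2 = 21.08 → no gain ✓; to a=4.6 gives 92 − 12.6×4.6 = 34.04 → no gain ✓.
High-quality (own payoff 92 − 4.8×4.6 = 69.92): to a=0 gives 37 → no gain ✓; to a=4.2 gives 74 − 4.8×4.2 = 53.84 → no gain ✓.
4 of the 6 constraints hold; not an equilibrium.

4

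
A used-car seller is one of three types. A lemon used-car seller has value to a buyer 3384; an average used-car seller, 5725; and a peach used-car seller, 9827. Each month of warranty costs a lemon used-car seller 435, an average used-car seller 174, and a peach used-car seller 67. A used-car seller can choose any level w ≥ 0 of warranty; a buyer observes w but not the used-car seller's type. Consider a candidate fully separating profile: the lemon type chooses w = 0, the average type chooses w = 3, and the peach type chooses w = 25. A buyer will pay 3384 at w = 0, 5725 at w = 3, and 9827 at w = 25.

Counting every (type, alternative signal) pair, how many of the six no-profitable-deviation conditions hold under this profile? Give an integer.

4

Lemon (own payoff 3384): to w=3 gives 5725 − 435×3 = 4420 → profitable ✗; to w=25 gives 9827 − 435×25 = -1048 → no gain ✓.
Peach (own payoff 9827 − 67×25 = 8152): to w=0 gives 3384 → no gain ✓; to w=3 gives 5725 − 67×3 = 5524 → no gain ✓.
Average (own payoff 5725 − 174×3 = 5203): to w=0 gives 3384 → no gain ✓; to w=25 gives 9827 − 174×25 = 5477 → profitable ✗.
4 of the 6 constraints hold; not an equilibrium.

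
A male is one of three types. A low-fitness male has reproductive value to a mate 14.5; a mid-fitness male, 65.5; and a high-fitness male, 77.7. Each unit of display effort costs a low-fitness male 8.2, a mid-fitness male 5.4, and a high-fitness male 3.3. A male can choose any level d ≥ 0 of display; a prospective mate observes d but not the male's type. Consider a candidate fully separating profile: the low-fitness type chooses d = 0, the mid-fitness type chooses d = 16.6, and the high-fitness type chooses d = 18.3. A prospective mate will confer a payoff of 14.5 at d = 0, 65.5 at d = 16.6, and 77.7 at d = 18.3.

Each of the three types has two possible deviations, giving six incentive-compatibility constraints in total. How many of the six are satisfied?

Mid-fitness (own payoff 65.5 − 5.4×16.6 = -24.14): to d=0 gives 14.5 → profitable ✗; to d=18.3 gives 77.7 − 5.4×18.3 = -21.12 → profitable ✗.
High-fitness (own payoff 77.7 − 3.3×18.3 = 17.31): to d=0 gives 14.5 → no gain ✓; to d=16.6 gives 65.5 − 3.3×16.6 = 10.72 → no gain ✓.
Low-fitness (own payoff 14.5): to d=16.6 gives 65.5 − 8.2×16.6 = -70.62 → no gain ✓; to d=18.3 gives 77.7 − 8.2×18.3 = -72.36 → no gain ✓.
4 of the 6 constraints hold; not an equilibrium.

4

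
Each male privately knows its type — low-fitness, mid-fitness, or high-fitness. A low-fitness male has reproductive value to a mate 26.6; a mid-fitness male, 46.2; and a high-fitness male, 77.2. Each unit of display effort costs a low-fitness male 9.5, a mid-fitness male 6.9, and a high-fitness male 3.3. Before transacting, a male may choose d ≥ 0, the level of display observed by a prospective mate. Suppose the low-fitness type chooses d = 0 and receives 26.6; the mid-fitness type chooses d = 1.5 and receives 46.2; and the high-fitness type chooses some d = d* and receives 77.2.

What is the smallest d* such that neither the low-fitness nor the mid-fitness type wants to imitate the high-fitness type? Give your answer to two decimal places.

Low-fitness type (on-path payoff 26.6) won't mimic when 26.6 ≥ 77.2 − 9.5·d*, i.e. d* ≥ 5.33.
Mid-fitness type (on-path payoff 46.2 − 6.9×1.5 = 35.85) won't mimic when 35.85 ≥ 77.2 − 6.9·d*, i.e. d* ≥ 5.99.
Both must hold, so d* = max(5.33, 5.99) = 5.99. The mid-fitness type's constraint binds.

5.99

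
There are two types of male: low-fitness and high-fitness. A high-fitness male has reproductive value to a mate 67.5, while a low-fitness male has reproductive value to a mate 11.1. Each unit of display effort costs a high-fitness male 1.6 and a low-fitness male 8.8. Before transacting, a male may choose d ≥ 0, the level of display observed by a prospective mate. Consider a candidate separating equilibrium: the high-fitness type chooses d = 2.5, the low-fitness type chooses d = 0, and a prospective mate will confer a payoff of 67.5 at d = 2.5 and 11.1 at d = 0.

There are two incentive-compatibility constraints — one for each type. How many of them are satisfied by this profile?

Low-fitness type: stay at 0 → 11.1; mimic → 67.5 − 8.8 × 2.5 = 45.5. IC fails (11.1 < 45.5).
High-fitness type: signal → 67.5 − 1.6 × 2.5 = 63.5; deviate to 0 → 11.1. IC holds (63.5 ≥ 11.1).
1 of 2 constraints hold, so this profile is not an equilibrium.

1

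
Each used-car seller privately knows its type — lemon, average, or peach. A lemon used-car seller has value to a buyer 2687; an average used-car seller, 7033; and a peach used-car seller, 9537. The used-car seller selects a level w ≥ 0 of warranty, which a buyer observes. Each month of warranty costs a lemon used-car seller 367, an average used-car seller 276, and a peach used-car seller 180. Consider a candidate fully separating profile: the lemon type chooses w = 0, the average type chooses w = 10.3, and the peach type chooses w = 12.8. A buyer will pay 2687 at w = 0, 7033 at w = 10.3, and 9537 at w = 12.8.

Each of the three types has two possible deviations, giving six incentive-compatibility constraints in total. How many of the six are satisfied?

3

Average (own payoff 7033 − 276×10.3 = 4190.2): to w=0 gives 2687 → no gain ✓; to w=12.8 gives 9537 − 276×12.8 = 6004.2 → profitable ✗.
Lemon (own payoff 2687): to w=10.3 gives 7033 − 367×10.3 = 3252.9 → profitable ✗; to w=12.8 gives 9537 − 367×12.8 = 4839.4 → profitable ✗.
Peach (own payoff 9537 − 180×12.8 = 7233): to w=0 gives 2687 → no gain ✓; to w=10.3 gives 7033 − 180×10.3 = 5179 → no gain ✓.
3 of the 6 constraints hold; not an equilibrium.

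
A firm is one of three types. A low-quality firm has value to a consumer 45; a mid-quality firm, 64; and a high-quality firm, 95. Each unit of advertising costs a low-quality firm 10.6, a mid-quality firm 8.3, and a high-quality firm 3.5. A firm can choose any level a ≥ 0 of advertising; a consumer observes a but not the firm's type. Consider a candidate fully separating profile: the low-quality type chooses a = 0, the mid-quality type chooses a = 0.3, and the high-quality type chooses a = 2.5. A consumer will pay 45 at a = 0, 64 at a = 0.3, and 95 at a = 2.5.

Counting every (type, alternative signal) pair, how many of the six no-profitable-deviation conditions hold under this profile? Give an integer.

Low-quality (own payoff 45): to a=0.3 gives 64 − 10.6×0.3 = 60.82 → profitable ✗; to a=2.5 gives 95 − 10.6×2.5 = 68.5 → profitable ✗.
High-quality (own payoff 95 − 3.5×2.5 = 86.25): to a=0 gives 45 → no gain ✓; to a=0.3 gives 64 − 3.5×0.3 = 62.95 → no gain ✓.
Mid-quality (own payoff 64 − 8.3×0.3 = 61.51): to a=0 gives 45 → no gain ✓; to a=2.5 gives 95 − 8.3×2.5 = 74.25 → profitable ✗.
3 of the 6 constraints hold; not an equilibrium.

3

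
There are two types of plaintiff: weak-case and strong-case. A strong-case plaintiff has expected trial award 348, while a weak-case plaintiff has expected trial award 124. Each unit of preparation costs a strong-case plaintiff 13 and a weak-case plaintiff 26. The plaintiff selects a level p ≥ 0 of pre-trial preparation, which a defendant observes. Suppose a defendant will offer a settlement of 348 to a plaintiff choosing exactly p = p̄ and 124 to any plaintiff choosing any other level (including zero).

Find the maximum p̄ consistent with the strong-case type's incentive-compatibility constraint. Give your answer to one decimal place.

17.2

Choosing p̄ yields the strong-case type 348 − 13·p̄; choosing zero yields 124.
The strong-case type is indifferent at 348 − 13·p̄ = 124, i.e. p̄ = (348 − 124) / 13 ≈ 17.2.
For any p̄ above 17.2 the strong-case type would rather pool at zero, so separation collapses.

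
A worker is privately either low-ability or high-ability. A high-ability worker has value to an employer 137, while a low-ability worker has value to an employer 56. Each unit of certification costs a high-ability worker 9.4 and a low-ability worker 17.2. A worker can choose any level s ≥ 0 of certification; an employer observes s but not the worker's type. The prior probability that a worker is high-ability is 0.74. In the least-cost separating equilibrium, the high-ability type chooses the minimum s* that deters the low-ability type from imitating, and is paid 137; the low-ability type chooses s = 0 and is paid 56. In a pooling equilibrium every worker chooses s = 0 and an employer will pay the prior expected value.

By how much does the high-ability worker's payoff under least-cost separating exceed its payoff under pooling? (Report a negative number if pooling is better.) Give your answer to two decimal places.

-23.21

Least-cost separating signal: s* solves 56 = 137 − 17.2·s*, so s* = (137 − 56)/17.2 ≈ 4.7093.
High-ability type's separating payoff: 137 − 9.4 × s* = 137 − 9.4 × (137 − 56)/17.2 = 137 − 761.4/17.2 ≈ 92.7326.
Pooling payoff: 0.74 × 137 + 0.26 × 56 = 115.94.
Difference: 92.7326 − 115.94 = -23.2074, i.e. -23.21 to two decimal places.
The high-ability type would prefer the pooling outcome.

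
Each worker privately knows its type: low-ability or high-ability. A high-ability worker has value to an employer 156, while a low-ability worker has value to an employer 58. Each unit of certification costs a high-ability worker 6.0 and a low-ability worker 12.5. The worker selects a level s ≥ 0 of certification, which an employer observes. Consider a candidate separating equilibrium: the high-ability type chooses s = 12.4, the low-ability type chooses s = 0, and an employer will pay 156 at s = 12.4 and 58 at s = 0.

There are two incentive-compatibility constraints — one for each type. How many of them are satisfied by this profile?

Low-ability type: stay at 0 → 58; mimic → 156 − 12.5 × 12.4 = 1. IC holds (58 ≥ 1).
High-ability type: signal → 156 − 6.0 × 12.4 = 81.6; deviate to 0 → 58. IC holds (81.6 ≥ 58).
2 of 2 constraints hold, so this is a separating equilibrium.

2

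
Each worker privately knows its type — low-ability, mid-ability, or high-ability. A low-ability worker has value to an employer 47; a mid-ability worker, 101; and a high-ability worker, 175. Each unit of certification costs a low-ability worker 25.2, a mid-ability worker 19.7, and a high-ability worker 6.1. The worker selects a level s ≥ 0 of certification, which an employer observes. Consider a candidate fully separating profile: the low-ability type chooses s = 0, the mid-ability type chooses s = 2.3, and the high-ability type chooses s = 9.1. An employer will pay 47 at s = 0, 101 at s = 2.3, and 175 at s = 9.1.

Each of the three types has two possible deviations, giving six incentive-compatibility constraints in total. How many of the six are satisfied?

Mid-ability (own payoff 101 − 19.7×2.3 = 55.69): to s=0 gives 47 → no gain ✓; to s=9.1 gives 175 − 19.7×9.1 = -4.27 → no gain ✓.
Low-ability (own payoff 47): to s=2.3 gives 101 − 25.2×2.3 = 43.04 → no gain ✓; to s=9.1 gives 175 − 25.2×9.1 = -54.32 → no gain ✓.
High-ability (own payoff 175 − 6.1×9.1 = 119.49): to s=0 gives 47 → no gain ✓; to s=2.3 gives 101 − 6.1×2.3 = 86.97 → no gain ✓.
6 of the 6 constraints hold; this profile is a separating equilibrium.

6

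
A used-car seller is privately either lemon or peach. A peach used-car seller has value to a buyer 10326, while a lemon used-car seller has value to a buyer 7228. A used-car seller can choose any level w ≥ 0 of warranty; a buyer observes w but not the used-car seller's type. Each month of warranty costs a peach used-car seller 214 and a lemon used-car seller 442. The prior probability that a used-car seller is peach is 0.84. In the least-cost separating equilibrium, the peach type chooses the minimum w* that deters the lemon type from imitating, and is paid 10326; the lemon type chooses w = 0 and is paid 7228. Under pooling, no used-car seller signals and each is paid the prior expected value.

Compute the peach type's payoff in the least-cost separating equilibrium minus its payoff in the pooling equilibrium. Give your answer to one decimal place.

Least-cost separating signal: w* solves 7228 = 10326 − 442·w*, so w* = (10326 − 7228)/442 ≈ 7.0090.
Peach type's separating payoff: 10326 − 214 × w* = 10326 − 214 × (10326 − 7228)/442 = 10326 − 662972/442 ≈ 8826.063.
Pooling payoff: 0.84 × 10326 + 0.16 × 7228 = 9830.32.
Difference: 8826.063 − 9830.32 = -1004.257, i.e. -1004.3 to one decimal place.
The peach type would prefer the pooling outcome.

-1004.3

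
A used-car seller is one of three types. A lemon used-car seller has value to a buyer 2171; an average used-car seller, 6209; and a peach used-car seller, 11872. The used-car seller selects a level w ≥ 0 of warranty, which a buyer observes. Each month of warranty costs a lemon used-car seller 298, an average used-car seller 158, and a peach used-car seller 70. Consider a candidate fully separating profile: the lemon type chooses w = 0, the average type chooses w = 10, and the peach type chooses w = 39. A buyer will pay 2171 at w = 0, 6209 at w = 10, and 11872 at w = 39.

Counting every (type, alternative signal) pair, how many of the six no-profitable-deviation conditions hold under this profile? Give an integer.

4

Peach (own payoff 11872 − 70×39 = 9142): to w=0 gives 2171 → no gain ✓; to w=10 gives 6209 − 70×10 = 5509 → no gain ✓.
Lemon (own payoff 2171): to w=10 gives 6209 − 298×10 = 3229 → profitable ✗; to w=39 gives 11872 − 298×39 = 250 → no gain ✓.
Average (own payoff 6209 − 158×10 = 4629): to w=0 gives 2171 → no gain ✓; to w=39 gives 11872 − 158×39 = 5710 → profitable ✗.
4 of the 6 constraints hold; not an equilibrium.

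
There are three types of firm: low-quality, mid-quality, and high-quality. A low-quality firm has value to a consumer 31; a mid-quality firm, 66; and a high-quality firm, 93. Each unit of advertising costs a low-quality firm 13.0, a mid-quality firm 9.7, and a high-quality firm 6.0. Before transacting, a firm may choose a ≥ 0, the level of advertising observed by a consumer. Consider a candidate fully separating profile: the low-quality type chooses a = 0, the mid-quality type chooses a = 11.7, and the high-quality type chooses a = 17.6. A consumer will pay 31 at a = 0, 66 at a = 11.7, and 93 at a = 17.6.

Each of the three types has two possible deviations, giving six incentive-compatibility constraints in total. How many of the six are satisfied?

3

High-quality (own payoff 93 − 6.0×17.6 = -12.6): to a=0 gives 31 → profitable ✗; to a=11.7 gives 66 − 6.0×11.7 = -4.2 → profitable ✗.
Low-quality (own payoff 31): to a=11.7 gives 66 − 13.0×11.7 = -86.1 → no gain ✓; to a=17.6 gives 93 − 13.0×17.6 = -135.8 → no gain ✓.
Mid-quality (own payoff 66 − 9.7×11.7 = -47.49): to a=0 gives 31 → profitable ✗; to a=17.6 gives 93 − 9.7×17.6 = -77.72 → no gain ✓.
3 of the 6 constraints hold; not an equilibrium.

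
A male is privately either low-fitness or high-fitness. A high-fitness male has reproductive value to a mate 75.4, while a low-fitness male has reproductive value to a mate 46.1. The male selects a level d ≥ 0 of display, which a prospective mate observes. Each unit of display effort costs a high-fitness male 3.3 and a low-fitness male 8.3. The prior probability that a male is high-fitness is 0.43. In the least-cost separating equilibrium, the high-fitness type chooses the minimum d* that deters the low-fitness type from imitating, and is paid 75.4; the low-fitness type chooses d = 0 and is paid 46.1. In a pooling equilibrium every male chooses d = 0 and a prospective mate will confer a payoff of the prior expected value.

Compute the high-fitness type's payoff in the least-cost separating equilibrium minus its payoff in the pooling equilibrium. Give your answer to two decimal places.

Least-cost separating signal: d* solves 46.1 = 75.4 − 8.3·d*, so d* = (75.4 − 46.1)/8.3 ≈ 3.5301.
High-fitness type's separating payoff: 75.4 − 3.3 × d* = 75.4 − 3.3 × (75.4 − 46.1)/8.3 = 75.4 − 96.69/8.3 ≈ 63.7506.
Pooling payoff: 0.43 × 75.4 + 0.57 × 46.1 = 58.699.
Difference: 63.7506 − 58.699 = 5.0516, i.e. 5.05 to two decimal places.
The high-fitness type prefers to separate.

5.05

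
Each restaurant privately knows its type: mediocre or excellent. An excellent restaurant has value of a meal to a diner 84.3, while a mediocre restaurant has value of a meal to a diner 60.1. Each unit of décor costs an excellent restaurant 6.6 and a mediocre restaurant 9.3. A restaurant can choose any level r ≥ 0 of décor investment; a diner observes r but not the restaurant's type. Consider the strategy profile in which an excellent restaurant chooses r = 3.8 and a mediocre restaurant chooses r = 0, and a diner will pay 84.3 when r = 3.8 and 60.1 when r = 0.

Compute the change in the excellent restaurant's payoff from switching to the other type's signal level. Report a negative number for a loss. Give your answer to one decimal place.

0.9

Playing r = 3.8 the excellent restaurant receives 84.3 − 6.6 × 3.8 = 59.22.
Deviating to r = 0 yields 60.1 instead.
Gain from deviating: 60.1 − 59.22 = 0.88, i.e. 0.9 to one decimal place.
The gain is positive, so the excellent type's incentive-compatibility constraint is violated — this profile is not a separating equilibrium.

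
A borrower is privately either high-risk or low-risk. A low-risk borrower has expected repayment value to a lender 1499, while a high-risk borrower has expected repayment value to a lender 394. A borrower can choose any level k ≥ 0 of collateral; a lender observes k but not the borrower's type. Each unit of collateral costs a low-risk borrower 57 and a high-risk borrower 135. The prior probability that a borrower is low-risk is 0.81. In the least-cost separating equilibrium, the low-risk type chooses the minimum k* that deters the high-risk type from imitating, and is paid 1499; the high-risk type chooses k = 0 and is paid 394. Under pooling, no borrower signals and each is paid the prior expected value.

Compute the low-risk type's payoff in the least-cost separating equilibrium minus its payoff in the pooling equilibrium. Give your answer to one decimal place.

Least-cost separating signal: k* solves 394 = 1499 − 135·k*, so k* = (1499 − 394)/135 ≈ 8.1852.
Low-risk type's separating payoff: 1499 − 57 × k* = 1499 − 57 × (1499 − 394)/135 = 1499 − 62985/135 ≈ 1032.444.
Pooling payoff: 0.81 × 1499 + 0.19 × 394 = 1289.05.
Difference: 1032.444 − 1289.05 = -256.606, i.e. -256.6 to one decimal place.
The low-risk type would prefer the pooling outcome.

-256.6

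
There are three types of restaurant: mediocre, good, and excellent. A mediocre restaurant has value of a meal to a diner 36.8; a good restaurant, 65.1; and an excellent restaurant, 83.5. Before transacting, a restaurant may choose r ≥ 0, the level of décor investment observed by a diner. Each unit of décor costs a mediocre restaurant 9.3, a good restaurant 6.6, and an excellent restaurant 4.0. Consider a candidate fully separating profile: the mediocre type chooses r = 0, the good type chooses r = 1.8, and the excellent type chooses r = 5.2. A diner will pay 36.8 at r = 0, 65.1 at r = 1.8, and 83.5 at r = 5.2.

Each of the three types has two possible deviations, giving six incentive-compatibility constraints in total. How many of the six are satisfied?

5

Excellent (own payoff 83.5 − 4.0×5.2 = 62.7): to r=0 gives 36.8 → no gain ✓; to r=1.8 gives 65.1 − 4.0×1.8 = 57.9 → no gain ✓.
Mediocre (own payoff 36.8): to r=1.8 gives 65.1 − 9.3×1.8 = 48.36 → profitable ✗; to r=5.2 gives 83.5 − 9.3×5.2 = 35.14 → no gain ✓.
Good (own payoff 65.1 − 6.6×1.8 = 53.22): to r=0 gives 36.8 → no gain ✓; to r=5.2 gives 83.5 − 6.6×5.2 = 49.18 → no gain ✓.
5 of the 6 constraints hold; not an equilibrium.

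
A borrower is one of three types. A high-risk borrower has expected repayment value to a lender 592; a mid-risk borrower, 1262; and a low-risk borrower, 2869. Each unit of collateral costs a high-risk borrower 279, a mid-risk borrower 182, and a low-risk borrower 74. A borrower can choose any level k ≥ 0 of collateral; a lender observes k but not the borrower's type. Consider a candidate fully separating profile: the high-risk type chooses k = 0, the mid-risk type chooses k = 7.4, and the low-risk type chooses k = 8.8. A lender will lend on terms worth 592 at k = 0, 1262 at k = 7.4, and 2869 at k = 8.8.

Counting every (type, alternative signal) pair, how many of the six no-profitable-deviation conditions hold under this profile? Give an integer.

High-risk (own payoff 592): to k=7.4 gives 1262 − 279×7.4 = -802.6 → no gain ✓; to k=8.8 gives 2869 − 279×8.8 = 413.8 → no gain ✓.
Low-risk (own payoff 2869 − 74×8.8 = 2217.8): to k=0 gives 592 → no gain ✓; to k=7.4 gives 1262 − 74×7.4 = 714.4 → no gain ✓.
Mid-risk (own payoff 1262 − 182×7.4 = -84.8): to k=0 gives 592 → profitable ✗; to k=8.8 gives 2869 − 182×8.8 = 1267.4 → profitable ✗.
4 of the 6 constraints hold; not an equilibrium.

4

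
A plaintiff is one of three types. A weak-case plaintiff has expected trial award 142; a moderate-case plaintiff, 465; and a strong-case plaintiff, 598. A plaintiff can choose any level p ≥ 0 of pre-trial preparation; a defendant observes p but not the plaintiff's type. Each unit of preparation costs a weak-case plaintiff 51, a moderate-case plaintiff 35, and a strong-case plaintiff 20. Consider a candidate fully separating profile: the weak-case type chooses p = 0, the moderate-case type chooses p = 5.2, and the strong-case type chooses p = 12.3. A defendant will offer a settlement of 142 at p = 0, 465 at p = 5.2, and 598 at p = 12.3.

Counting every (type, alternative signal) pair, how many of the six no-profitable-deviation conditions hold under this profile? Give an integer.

Weak-case (own payoff 142): to p=5.2 gives 465 − 51×5.2 = 199.8 → profitable ✗; to p=12.3 gives 598 − 51×12.3 = -29.3 → no gain ✓.
Strong-case (own payoff 598 − 20×12.3 = 352): to p=0 gives 142 → no gain ✓; to p=5.2 gives 465 − 20×5.2 = 361 → profitable ✗.
Moderate-case (own payoff 465 − 35×5.2 = 283): to p=0 gives 142 → no gain ✓; to p=12.3 gives 598 − 35×12.3 = 167.5 → no gain ✓.
4 of the 6 constraints hold; not an equilibrium.

4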